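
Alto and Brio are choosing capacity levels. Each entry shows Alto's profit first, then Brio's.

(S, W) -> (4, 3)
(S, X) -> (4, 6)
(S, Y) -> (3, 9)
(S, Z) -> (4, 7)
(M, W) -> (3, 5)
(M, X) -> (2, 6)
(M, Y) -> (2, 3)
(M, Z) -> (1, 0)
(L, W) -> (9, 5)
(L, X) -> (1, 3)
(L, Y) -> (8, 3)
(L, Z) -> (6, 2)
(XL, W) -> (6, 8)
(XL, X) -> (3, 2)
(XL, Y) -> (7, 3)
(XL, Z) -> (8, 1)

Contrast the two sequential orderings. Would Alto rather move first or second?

If Alto leads: Brio's best replies are S→Y, M→X, L→W, XL→W; Alto's induced payoffs 3, 2, 9, 6; outcome (L, W), payoffs (9, 5).
If Brio leads: Alto's best replies are W→L, X→S, Y→L, Z→XL; Brio's induced payoffs 5, 6, 3, 1; outcome (S, X), payoffs (4, 6).
Alto gets 9 moving first and 4 moving second, so Alto prefers to move first.

first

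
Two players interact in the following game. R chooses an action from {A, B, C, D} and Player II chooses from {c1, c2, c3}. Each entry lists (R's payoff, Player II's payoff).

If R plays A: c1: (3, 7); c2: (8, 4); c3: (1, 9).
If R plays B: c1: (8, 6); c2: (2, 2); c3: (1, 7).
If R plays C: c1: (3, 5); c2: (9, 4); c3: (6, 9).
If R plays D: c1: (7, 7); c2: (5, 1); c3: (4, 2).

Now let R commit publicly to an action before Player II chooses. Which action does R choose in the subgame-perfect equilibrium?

Solve by backward induction (R leads).
- A: BR = c3, leader payoff 1.
- B: BR = c3, leader payoff 1.
- C: BR = c3, leader payoff 6.
- D: BR = c1, leader payoff 7.
Maximizing over 1, 1, 6, 7, R chooses D. Subgame-perfect outcome: (D, c1) with payoffs (7, 7).

D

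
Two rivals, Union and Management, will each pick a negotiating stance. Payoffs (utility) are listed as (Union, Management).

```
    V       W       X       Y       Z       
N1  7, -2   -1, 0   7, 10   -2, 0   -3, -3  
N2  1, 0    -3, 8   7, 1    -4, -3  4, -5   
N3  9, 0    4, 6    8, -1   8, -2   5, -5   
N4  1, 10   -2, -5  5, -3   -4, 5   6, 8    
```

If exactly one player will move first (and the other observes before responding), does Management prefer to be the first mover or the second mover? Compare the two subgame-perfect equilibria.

second

If Union leads: Management's best replies are N1→X, N2→W, N3→W, N4→V; Union's induced payoffs 7, -3, 4, 1; outcome (N1, X), payoffs (7, 10).
If Management leads: Union's best replies are V→N3, W→N3, X→N3, Y→N3, Z→N4; Management's induced payoffs 0, 6, -1, -2, 8; outcome (N4, Z), payoffs (6, 8).
Management gets 8 moving first and 10 moving second, so Management prefers to move second.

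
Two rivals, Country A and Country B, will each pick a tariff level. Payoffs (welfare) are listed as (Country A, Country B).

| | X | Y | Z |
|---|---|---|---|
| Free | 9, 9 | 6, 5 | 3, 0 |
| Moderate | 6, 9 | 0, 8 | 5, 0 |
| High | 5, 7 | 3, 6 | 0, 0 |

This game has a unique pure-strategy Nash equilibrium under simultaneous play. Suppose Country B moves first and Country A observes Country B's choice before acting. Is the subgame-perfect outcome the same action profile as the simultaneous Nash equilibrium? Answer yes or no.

Work backward from Country A's decision.
- X → Country A plays Free (best of 9, 6, 5); Country B gets 9.
- Y → Country A plays Free (best of 6, 0, 3); Country B gets 5.
- Z → Country A plays Moderate (best of 3, 5, 0); Country B gets 0.
Among 9, 5, 0, the best is 9 at X. Subgame-perfect outcome: (Free, X) with payoffs (9, 9).
Now find the simultaneous Nash equilibrium.
Country A's best replies: X→Free; Y→Free; Z→Moderate.
Country B's best replies: Free→X; Moderate→X; High→X.
Only (Free, X) has each player best-responding; Nash payoffs (9, 9).
Sequential outcome (Free, X) coincides with the Nash profile (Free, X).

yes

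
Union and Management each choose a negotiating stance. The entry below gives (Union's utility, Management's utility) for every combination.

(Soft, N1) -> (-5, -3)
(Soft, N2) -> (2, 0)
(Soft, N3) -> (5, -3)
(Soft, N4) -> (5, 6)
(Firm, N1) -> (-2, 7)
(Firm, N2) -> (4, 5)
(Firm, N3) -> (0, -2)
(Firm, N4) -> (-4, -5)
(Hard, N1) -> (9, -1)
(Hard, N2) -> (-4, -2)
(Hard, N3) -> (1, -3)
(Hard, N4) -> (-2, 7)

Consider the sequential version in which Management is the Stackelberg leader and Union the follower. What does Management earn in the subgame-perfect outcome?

6

Work backward from Union's decision.
- N1: BR = Hard, leader payoff -1.
- N2: BR = Firm, leader payoff 5.
- N3: BR = Soft, leader payoff -3.
- N4: BR = Soft, leader payoff 6.
Maximizing over -1, 5, -3, 6, Management chooses N4. Subgame-perfect outcome: (Soft, N4) with payoffs (5, 6).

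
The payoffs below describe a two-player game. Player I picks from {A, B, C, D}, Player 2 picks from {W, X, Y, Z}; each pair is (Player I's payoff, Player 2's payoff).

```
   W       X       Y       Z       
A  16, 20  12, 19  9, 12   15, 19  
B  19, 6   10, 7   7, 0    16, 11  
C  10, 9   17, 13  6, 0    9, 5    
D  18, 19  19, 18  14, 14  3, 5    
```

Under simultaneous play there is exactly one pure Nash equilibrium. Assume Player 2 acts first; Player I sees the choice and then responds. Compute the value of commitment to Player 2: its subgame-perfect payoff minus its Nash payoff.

Solve by backward induction (Player 2 leads).
- W: Player I compares 16, 19, 10, 18 and picks B; Player 2 would get 6.
- X: Player I compares 12, 10, 17, 19 and picks D; Player 2 would get 18.
- Y: Player I compares 9, 7, 6, 14 and picks D; Player 2 would get 14.
- Z: Player I compares 15, 16, 9, 3 and picks B; Player 2 would get 11.
Among 6, 18, 14, 11, the best is 18 at X. Subgame-perfect outcome: (D, X) with payoffs (19, 18).
For the simultaneous game, intersect best replies.
Player I's best replies: W→B; X→D; Y→D; Z→B.
Player 2's best replies: A→W; B→Z; C→X; D→W.
The unique mutual best reply is (B, Z), giving (16, 11).
Player 2's commitment gain: 18 − 11 = 7.

7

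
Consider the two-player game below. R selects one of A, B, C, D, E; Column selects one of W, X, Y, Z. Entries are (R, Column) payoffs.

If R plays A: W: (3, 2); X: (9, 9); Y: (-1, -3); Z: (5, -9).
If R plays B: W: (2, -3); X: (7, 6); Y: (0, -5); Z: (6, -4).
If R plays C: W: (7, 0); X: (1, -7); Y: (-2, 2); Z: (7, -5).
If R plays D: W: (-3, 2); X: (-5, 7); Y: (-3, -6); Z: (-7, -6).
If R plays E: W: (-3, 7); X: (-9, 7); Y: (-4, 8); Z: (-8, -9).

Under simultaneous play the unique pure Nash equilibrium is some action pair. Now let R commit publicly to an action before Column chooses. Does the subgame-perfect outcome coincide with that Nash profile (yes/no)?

yes

Solve by backward induction (R leads).
- A → Column plays X (best of 2, 9, -3, -9); R gets 9.
- B → Column plays X (best of -3, 6, -5, -4); R gets 7.
- C → Column plays Y (best of 0, -7, 2, -5); R gets -2.
- D → Column plays X (best of 2, 7, -6, -6); R gets -5.
- E → Column plays Y (best of 7, 7, 8, -9); R gets -4.
R's induced payoffs are 9, 7, -2, -5, -4, so R commits to A. Subgame-perfect outcome: (A, X) with payoffs (9, 9).
For the simultaneous game, intersect best replies.
R's best replies: W→C; X→A; Y→B; Z→C.
Column's best replies: A→X; B→X; C→Y; D→X; E→Y.
Only (A, X) has each player best-responding; Nash payoffs (9, 9).
Sequential outcome (A, X) coincides with the Nash profile (A, X).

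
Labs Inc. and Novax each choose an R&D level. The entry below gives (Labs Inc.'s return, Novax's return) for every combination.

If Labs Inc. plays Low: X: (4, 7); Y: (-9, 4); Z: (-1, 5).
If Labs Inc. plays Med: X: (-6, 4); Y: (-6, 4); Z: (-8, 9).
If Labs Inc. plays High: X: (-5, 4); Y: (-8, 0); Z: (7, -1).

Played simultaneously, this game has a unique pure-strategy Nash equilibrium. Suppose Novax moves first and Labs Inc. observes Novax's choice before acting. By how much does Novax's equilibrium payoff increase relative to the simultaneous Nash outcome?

0

Solve by backward induction (Novax leads).
- X: Labs Inc. compares 4, -6, -5 and picks Low; Novax would get 7.
- Y: Labs Inc. compares -9, -6, -8 and picks Med; Novax would get 4.
- Z: Labs Inc. compares -1, -8, 7 and picks High; Novax would get -1.
Maximizing over 7, 4, -1, Novax chooses X. Subgame-perfect outcome: (Low, X) with payoffs (4, 7).
For the simultaneous game, intersect best replies.
Labs Inc.'s best replies: X→Low; Y→Med; Z→High.
Novax's best replies: Low→X; Med→Z; High→X.
The unique mutual best reply is (Low, X), giving (4, 7).
Novax's commitment gain: 7 − 7 = 0.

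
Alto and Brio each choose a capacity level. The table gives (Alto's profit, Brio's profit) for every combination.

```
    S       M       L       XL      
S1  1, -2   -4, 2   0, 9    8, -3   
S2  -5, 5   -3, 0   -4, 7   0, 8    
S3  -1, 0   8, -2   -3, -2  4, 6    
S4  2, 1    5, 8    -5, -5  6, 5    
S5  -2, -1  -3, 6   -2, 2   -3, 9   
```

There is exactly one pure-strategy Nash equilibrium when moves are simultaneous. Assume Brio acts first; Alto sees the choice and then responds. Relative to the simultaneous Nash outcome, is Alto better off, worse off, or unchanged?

unchanged

Work backward from Alto's decision.
- S: BR = S4, leader payoff 1.
- M: BR = S3, leader payoff -2.
- L: BR = S1, leader payoff 9.
- XL: BR = S1, leader payoff -3.
Brio's induced payoffs are 1, -2, 9, -3, so Brio commits to L. Subgame-perfect outcome: (S1, L) with payoffs (0, 9).
Under simultaneous play:
Alto's best replies: S→S4; M→S3; L→S1; XL→S1.
Brio's best replies: S1→L; S2→XL; S3→XL; S4→M; S5→XL.
Only (S1, L) has each player best-responding; Nash payoffs (0, 9).
Alto earns 0 sequentially versus 0 at the Nash outcome: unchanged.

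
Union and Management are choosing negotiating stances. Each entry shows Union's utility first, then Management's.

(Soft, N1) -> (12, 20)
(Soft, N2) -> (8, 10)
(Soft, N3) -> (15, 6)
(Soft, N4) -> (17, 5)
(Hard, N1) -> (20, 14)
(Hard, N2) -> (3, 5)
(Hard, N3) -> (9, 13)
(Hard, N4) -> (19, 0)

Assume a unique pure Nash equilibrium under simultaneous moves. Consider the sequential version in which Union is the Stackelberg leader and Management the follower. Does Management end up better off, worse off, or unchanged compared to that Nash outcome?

Work backward from Management's decision.
- Soft → Management plays N1 (best of 20, 10, 6, 5); Union gets 12.
- Hard → Management plays N1 (best of 14, 5, 13, 0); Union gets 20.
Among 12, 20, the best is 20 at Hard. Subgame-perfect outcome: (Hard, N1) with payoffs (20, 14).
For the simultaneous game, intersect best replies.
Union's best replies: N1→Hard; N2→Soft; N3→Soft; N4→Hard.
Management's best replies: Soft→N1; Hard→N1.
The unique mutual best reply is (Hard, N1), giving (20, 14).
Management earns 14 sequentially versus 14 at the Nash outcome: unchanged.

unchanged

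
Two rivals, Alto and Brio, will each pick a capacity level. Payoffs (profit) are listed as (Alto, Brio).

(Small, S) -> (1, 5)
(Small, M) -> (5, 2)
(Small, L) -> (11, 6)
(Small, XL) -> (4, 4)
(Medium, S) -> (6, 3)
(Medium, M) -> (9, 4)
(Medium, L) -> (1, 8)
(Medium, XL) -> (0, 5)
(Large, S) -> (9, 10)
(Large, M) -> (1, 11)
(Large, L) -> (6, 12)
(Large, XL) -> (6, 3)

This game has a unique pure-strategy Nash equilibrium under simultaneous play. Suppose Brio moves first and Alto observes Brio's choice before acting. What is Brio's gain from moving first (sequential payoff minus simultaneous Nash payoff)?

4

Solve by backward induction (Brio leads).
- S → Alto plays Large (best of 1, 6, 9); Brio gets 10.
- M → Alto plays Medium (best of 5, 9, 1); Brio gets 4.
- L → Alto plays Small (best of 11, 1, 6); Brio gets 6.
- XL → Alto plays Large (best of 4, 0, 6); Brio gets 3.
Among 10, 4, 6, 3, the best is 10 at S. Subgame-perfect outcome: (Large, S) with payoffs (9, 10).
For the simultaneous game, intersect best replies.
Alto's best replies: S→Large; M→Medium; L→Small; XL→Large.
Brio's best replies: Small→L; Medium→L; Large→L.
Only (Small, L) has each player best-responding; Nash payoffs (11, 6).
Brio's commitment gain: 10 − 6 = 4.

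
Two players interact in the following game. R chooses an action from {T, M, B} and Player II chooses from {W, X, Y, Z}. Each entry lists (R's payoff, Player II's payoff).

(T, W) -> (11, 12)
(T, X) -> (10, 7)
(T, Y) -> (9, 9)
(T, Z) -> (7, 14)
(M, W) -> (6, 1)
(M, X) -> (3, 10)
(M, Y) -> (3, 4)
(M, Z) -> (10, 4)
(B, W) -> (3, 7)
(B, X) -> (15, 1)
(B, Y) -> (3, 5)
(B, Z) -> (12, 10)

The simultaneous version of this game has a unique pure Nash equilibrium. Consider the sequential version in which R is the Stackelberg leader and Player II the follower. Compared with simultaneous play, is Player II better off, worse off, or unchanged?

unchanged

Backward induction with R moving first.
- T: Player II compares 12, 7, 9, 14 and picks Z; R would get 7.
- M: Player II compares 1, 10, 4, 4 and picks X; R would get 3.
- B: Player II compares 7, 1, 5, 10 and picks Z; R would get 12.
R's induced payoffs are 7, 3, 12, so R commits to B. Subgame-perfect outcome: (B, Z) with payoffs (12, 10).
Now find the simultaneous Nash equilibrium.
R's best replies: W→T; X→B; Y→T; Z→B.
Player II's best replies: T→Z; M→X; B→Z.
The unique mutual best reply is (B, Z), giving (12, 10).
Player II earns 10 sequentially versus 10 at the Nash outcome: unchanged.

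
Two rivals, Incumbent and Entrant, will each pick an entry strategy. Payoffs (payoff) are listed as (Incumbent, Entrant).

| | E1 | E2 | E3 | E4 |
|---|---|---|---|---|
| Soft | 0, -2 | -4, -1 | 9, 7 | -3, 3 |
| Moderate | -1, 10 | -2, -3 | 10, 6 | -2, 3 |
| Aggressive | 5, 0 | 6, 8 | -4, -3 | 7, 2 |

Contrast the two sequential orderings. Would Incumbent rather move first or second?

first

If Incumbent leads: Entrant's best replies are Soft→E3, Moderate→E1, Aggressive→E2; Incumbent's induced payoffs 9, -1, 6; outcome (Soft, E3), payoffs (9, 7).
If Entrant leads: Incumbent's best replies are E1→Aggressive, E2→Aggressive, E3→Moderate, E4→Aggressive; Entrant's induced payoffs 0, 8, 6, 2; outcome (Aggressive, E2), payoffs (6, 8).
Incumbent gets 9 moving first and 6 moving second, so Incumbent prefers to move first.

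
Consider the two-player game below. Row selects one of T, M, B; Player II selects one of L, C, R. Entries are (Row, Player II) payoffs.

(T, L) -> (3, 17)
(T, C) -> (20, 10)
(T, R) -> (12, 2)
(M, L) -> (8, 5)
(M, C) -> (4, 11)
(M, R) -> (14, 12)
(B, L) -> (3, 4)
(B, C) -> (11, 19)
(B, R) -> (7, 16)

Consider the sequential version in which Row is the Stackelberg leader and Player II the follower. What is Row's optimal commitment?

Player II best-responds to each possible Row move:
- T: BR = L, leader payoff 3.
- M: BR = R, leader payoff 14.
- B: BR = C, leader payoff 11.
Row's induced payoffs are 3, 14, 11, so Row commits to M. Subgame-perfect outcome: (M, R) with payoffs (14, 12).

M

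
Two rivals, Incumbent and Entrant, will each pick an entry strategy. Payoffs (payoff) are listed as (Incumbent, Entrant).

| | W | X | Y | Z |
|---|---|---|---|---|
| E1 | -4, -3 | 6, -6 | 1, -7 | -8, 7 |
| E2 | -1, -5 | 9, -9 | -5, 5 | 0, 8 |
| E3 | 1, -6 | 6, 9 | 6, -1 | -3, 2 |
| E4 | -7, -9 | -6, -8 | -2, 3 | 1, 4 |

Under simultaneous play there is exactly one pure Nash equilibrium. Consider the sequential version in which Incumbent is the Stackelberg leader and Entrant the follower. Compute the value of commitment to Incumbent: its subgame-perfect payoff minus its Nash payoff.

5

Solve by backward induction (Incumbent leads).
- E1: BR = Z, leader payoff -8.
- E2: BR = Z, leader payoff 0.
- E3: BR = X, leader payoff 6.
- E4: BR = Z, leader payoff 1.
Maximizing over -8, 0, 6, 1, Incumbent chooses E3. Subgame-perfect outcome: (E3, X) with payoffs (6, 9).
For the simultaneous game, intersect best replies.
Incumbent's best replies: W→E3; X→E2; Y→E3; Z→E4.
Entrant's best replies: E1→Z; E2→Z; E3→X; E4→Z.
Only (E4, Z) has each player best-responding; Nash payoffs (1, 4).
Incumbent's commitment gain: 6 − 1 = 5.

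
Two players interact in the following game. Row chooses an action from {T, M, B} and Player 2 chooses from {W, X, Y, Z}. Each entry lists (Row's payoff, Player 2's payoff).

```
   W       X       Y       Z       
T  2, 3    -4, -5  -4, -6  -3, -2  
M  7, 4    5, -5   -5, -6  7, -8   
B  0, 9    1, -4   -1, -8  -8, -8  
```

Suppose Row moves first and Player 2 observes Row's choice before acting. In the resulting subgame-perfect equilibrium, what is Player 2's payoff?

Backward induction with Row moving first.
- T → Player 2 plays W (best of 3, -5, -6, -2); Row gets 2.
- M → Player 2 plays W (best of 4, -5, -6, -8); Row gets 7.
- B → Player 2 plays W (best of 9, -4, -8, -8); Row gets 0.
Row's induced payoffs are 2, 7, 0, so Row commits to M. Subgame-perfect outcome: (M, W) with payoffs (7, 4).

4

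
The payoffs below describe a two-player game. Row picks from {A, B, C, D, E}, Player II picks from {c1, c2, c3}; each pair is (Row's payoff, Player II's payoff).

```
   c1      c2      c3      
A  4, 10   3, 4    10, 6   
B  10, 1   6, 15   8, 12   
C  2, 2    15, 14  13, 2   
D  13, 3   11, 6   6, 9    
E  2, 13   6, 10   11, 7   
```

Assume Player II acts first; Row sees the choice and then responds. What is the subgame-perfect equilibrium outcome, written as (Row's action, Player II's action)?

(C, c2)

Row best-responds to each possible Player II move:
- c1: BR = D, leader payoff 3.
- c2: BR = C, leader payoff 14.
- c3: BR = C, leader payoff 2.
Player II's induced payoffs are 3, 14, 2, so Player II commits to c2. Subgame-perfect outcome: (C, c2) with payoffs (15, 14).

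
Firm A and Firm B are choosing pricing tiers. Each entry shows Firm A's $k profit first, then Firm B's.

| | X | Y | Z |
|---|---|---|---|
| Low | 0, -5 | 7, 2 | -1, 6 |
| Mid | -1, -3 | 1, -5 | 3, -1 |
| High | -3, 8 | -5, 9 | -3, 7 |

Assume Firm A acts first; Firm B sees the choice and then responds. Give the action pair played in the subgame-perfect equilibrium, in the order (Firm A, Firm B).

(Mid, Z)

Backward induction with Firm A moving first.
- Low: BR = Z, leader payoff -1.
- Mid: BR = Z, leader payoff 3.
- High: BR = Y, leader payoff -5.
Among -1, 3, -5, the best is 3 at Mid. Subgame-perfect outcome: (Mid, Z) with payoffs (3, -1).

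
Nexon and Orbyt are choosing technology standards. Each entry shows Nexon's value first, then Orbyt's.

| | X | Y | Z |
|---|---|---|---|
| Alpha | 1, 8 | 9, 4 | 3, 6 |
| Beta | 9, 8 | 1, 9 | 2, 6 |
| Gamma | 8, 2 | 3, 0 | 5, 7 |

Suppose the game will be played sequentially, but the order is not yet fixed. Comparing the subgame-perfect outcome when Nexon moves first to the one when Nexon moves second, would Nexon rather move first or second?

If Nexon leads: Orbyt's best replies are Alpha→X, Beta→Y, Gamma→Z; Nexon's induced payoffs 1, 1, 5; outcome (Gamma, Z), payoffs (5, 7).
If Orbyt leads: Nexon's best replies are X→Beta, Y→Alpha, Z→Gamma; Orbyt's induced payoffs 8, 4, 7; outcome (Beta, X), payoffs (9, 8).
Nexon gets 5 moving first and 9 moving second, so Nexon prefers to move second.

second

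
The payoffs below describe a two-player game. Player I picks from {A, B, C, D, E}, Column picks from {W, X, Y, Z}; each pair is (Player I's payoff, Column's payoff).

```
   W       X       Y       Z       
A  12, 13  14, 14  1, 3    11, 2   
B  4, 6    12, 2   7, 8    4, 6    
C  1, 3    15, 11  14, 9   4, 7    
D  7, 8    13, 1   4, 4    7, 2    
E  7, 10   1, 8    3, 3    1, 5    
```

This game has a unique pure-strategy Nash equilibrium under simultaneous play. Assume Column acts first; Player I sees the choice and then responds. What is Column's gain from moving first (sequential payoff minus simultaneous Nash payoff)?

Work backward from Player I's decision.
- W: BR = A, leader payoff 13.
- X: BR = C, leader payoff 11.
- Y: BR = C, leader payoff 9.
- Z: BR = A, leader payoff 2.
Maximizing over 13, 11, 9, 2, Column chooses W. Subgame-perfect outcome: (A, W) with payoffs (12, 13).
Under simultaneous play:
Player I's best replies: W→A; X→C; Y→C; Z→A.
Column's best replies: A→X; B→Y; C→X; D→W; E→W.
The unique mutual best reply is (C, X), giving (15, 11).
Column's commitment gain: 13 − 11 = 2.

2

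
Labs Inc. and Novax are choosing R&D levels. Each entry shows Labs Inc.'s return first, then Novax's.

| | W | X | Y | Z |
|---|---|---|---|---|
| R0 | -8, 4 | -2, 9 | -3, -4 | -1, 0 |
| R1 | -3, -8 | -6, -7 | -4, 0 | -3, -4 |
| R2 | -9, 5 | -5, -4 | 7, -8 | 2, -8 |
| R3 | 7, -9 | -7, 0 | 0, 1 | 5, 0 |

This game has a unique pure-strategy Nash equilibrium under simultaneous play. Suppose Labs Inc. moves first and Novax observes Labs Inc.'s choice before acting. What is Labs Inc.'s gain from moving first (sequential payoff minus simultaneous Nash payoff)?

2

Novax best-responds to each possible Labs Inc. move:
- R0: Novax compares 4, 9, -4, 0 and picks X; Labs Inc. would get -2.
- R1: Novax compares -8, -7, 0, -4 and picks Y; Labs Inc. would get -4.
- R2: Novax compares 5, -4, -8, -8 and picks W; Labs Inc. would get -9.
- R3: Novax compares -9, 0, 1, 0 and picks Y; Labs Inc. would get 0.
Labs Inc.'s induced payoffs are -2, -4, -9, 0, so Labs Inc. commits to R3. Subgame-perfect outcome: (R3, Y) with payoffs (0, 1).
Now find the simultaneous Nash equilibrium.
Labs Inc.'s best replies: W→R3; X→R0; Y→R2; Z→R3.
Novax's best replies: R0→X; R1→Y; R2→W; R3→Y.
Only (R0, X) has each player best-responding; Nash payoffs (-2, 9).
Labs Inc.'s commitment gain: 0 − -2 = 2.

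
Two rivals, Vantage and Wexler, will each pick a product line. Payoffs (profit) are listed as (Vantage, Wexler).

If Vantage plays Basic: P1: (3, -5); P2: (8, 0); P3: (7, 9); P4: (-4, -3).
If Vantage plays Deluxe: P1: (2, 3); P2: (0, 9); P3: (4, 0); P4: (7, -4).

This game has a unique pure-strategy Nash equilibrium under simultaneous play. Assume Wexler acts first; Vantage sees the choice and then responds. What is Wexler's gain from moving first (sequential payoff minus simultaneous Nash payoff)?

0

Vantage best-responds to each possible Wexler move:
- P1: BR = Basic, leader payoff -5.
- P2: BR = Basic, leader payoff 0.
- P3: BR = Basic, leader payoff 9.
- P4: BR = Deluxe, leader payoff -4.
Maximizing over -5, 0, 9, -4, Wexler chooses P3. Subgame-perfect outcome: (Basic, P3) with payoffs (7, 9).
Now find the simultaneous Nash equilibrium.
Vantage's best replies: P1→Basic; P2→Basic; P3→Basic; P4→Deluxe.
Wexler's best replies: Basic→P3; Deluxe→P2.
Only (Basic, P3) has each player best-responding; Nash payoffs (7, 9).
Wexler's commitment gain: 9 − 9 = 0.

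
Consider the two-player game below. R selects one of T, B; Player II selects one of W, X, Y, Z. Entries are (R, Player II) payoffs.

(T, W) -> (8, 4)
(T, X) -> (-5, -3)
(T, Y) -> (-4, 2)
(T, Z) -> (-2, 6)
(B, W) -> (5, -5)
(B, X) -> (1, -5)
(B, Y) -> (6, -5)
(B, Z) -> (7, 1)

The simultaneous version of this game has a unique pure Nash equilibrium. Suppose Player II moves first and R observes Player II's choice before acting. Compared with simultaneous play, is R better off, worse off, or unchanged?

Backward induction with Player II moving first.
- W → R plays T (best of 8, 5); Player II gets 4.
- X → R plays B (best of -5, 1); Player II gets -5.
- Y → R plays B (best of -4, 6); Player II gets -5.
- Z → R plays B (best of -2, 7); Player II gets 1.
Player II's induced payoffs are 4, -5, -5, 1, so Player II commits to W. Subgame-perfect outcome: (T, W) with payoffs (8, 4).
For the simultaneous game, intersect best replies.
R's best replies: W→T; X→B; Y→B; Z→B.
Player II's best replies: T→Z; B→Z.
Only (B, Z) has each player best-responding; Nash payoffs (7, 1).
R earns 8 sequentially versus 7 at the Nash outcome: better off.

better off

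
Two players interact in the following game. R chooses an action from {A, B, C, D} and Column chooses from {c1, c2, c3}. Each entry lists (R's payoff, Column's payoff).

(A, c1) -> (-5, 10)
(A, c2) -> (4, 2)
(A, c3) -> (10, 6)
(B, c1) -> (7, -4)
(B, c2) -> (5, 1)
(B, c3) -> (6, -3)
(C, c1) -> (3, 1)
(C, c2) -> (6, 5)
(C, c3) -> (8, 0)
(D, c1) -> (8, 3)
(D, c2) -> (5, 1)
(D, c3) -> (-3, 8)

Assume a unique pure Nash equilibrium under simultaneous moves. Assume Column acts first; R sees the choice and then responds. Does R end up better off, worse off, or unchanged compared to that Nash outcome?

better off

R best-responds to each possible Column move:
- c1: BR = D, leader payoff 3.
- c2: BR = C, leader payoff 5.
- c3: BR = A, leader payoff 6.
Maximizing over 3, 5, 6, Column chooses c3. Subgame-perfect outcome: (A, c3) with payoffs (10, 6).
Under simultaneous play:
R's best replies: c1→D; c2→C; c3→A.
Column's best replies: A→c1; B→c2; C→c2; D→c3.
The unique mutual best reply is (C, c2), giving (6, 5).
R earns 10 sequentially versus 6 at the Nash outcome: better off.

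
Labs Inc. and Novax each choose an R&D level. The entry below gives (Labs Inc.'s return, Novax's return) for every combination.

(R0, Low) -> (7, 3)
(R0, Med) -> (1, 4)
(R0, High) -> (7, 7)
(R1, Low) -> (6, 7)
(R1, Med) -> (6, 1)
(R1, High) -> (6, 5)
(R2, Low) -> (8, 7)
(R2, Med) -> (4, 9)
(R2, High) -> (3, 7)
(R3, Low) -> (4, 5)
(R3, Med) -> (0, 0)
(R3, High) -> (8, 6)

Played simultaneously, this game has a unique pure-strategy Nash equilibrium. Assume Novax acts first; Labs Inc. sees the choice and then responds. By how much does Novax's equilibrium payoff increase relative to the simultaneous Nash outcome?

Backward induction with Novax moving first.
- Low: BR = R2, leader payoff 7.
- Med: BR = R1, leader payoff 1.
- High: BR = R3, leader payoff 6.
Novax's induced payoffs are 7, 1, 6, so Novax commits to Low. Subgame-perfect outcome: (R2, Low) with payoffs (8, 7).
Under simultaneous play:
Labs Inc.'s best replies: Low→R2; Med→R1; High→R3.
Novax's best replies: R0→High; R1→Low; R2→Med; R3→High.
Only (R3, High) has each player best-responding; Nash payoffs (8, 6).
Novax's commitment gain: 7 − 6 = 1.

1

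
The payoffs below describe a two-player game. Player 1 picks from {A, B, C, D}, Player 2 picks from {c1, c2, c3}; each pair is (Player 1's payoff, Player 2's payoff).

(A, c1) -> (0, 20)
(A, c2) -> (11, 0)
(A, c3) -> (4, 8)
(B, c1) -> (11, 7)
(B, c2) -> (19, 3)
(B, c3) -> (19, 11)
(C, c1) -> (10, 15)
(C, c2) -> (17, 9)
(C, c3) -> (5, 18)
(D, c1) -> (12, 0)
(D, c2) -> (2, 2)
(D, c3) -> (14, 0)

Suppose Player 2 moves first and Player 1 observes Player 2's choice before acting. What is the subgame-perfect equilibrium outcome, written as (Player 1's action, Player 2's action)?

(B, c3)

Solve by backward induction (Player 2 leads).
- c1: Player 1 compares 0, 11, 10, 12 and picks D; Player 2 would get 0.
- c2: Player 1 compares 11, 19, 17, 2 and picks B; Player 2 would get 3.
- c3: Player 1 compares 4, 19, 5, 14 and picks B; Player 2 would get 11.
Player 2's induced payoffs are 0, 3, 11, so Player 2 commits to c3. Subgame-perfect outcome: (B, c3) with payoffs (19, 11).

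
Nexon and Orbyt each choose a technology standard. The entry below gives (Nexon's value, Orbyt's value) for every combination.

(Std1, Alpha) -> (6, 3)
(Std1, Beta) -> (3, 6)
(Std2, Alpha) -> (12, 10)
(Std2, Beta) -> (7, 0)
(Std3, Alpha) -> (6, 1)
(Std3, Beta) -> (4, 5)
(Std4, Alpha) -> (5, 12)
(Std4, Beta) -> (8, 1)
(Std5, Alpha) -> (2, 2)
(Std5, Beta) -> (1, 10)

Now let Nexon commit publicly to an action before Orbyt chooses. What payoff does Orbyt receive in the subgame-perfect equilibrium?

10

Work backward from Orbyt's decision.
- Std1 → Orbyt plays Beta (best of 3, 6); Nexon gets 3.
- Std2 → Orbyt plays Alpha (best of 10, 0); Nexon gets 12.
- Std3 → Orbyt plays Beta (best of 1, 5); Nexon gets 4.
- Std4 → Orbyt plays Alpha (best of 12, 1); Nexon gets 5.
- Std5 → Orbyt plays Beta (best of 2, 10); Nexon gets 1.
Maximizing over 3, 12, 4, 5, 1, Nexon chooses Std2. Subgame-perfect outcome: (Std2, Alpha) with payoffs (12, 10).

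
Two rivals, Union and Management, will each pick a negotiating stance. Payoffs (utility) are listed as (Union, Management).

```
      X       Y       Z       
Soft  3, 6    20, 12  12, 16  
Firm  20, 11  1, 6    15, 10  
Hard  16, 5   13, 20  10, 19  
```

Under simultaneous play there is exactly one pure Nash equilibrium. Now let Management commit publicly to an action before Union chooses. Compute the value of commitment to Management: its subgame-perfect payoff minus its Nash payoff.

Union best-responds to each possible Management move:
- X → Union plays Firm (best of 3, 20, 16); Management gets 11.
- Y → Union plays Soft (best of 20, 1, 13); Management gets 12.
- Z → Union plays Firm (best of 12, 15, 10); Management gets 10.
Among 11, 12, 10, the best is 12 at Y. Subgame-perfect outcome: (Soft, Y) with payoffs (20, 12).
Now find the simultaneous Nash equilibrium.
Union's best replies: X→Firm; Y→Soft; Z→Firm.
Management's best replies: Soft→Z; Firm→X; Hard→Y.
Only (Firm, X) has each player best-responding; Nash payoffs (20, 11).
Management's commitment gain: 12 − 11 = 1.

1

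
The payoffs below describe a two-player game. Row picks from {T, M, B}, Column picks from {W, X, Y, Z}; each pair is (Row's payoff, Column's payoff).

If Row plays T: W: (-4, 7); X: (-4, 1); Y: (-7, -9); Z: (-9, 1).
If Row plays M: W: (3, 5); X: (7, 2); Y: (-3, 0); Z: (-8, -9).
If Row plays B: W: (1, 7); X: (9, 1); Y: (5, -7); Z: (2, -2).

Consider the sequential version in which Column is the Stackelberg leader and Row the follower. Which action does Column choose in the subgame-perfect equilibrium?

W

Work backward from Row's decision.
- W: Row compares -4, 3, 1 and picks M; Column would get 5.
- X: Row compares -4, 7, 9 and picks B; Column would get 1.
- Y: Row compares -7, -3, 5 and picks B; Column would get -7.
- Z: Row compares -9, -8, 2 and picks B; Column would get -2.
Maximizing over 5, 1, -7, -2, Column chooses W. Subgame-perfect outcome: (M, W) with payoffs (3, 5).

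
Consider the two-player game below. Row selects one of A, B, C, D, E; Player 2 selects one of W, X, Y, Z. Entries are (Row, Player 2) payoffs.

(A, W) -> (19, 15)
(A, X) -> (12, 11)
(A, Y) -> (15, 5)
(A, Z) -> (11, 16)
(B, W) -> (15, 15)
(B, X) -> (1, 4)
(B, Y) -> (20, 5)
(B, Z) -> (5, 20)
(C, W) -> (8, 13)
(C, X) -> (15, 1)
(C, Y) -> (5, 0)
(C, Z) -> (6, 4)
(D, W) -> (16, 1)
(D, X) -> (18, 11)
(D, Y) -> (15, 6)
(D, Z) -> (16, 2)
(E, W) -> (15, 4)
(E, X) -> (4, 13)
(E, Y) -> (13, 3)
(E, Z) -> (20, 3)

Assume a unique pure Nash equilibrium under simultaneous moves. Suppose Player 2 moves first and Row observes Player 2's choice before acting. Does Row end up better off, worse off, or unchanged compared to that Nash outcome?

better off

Backward induction with Player 2 moving first.
- W → Row plays A (best of 19, 15, 8, 16, 15); Player 2 gets 15.
- X → Row plays D (best of 12, 1, 15, 18, 4); Player 2 gets 11.
- Y → Row plays B (best of 15, 20, 5, 15, 13); Player 2 gets 5.
- Z → Row plays E (best of 11, 5, 6, 16, 20); Player 2 gets 3.
Among 15, 11, 5, 3, the best is 15 at W. Subgame-perfect outcome: (A, W) with payoffs (19, 15).
Under simultaneous play:
Row's best replies: W→A; X→D; Y→B; Z→E.
Player 2's best replies: A→Z; B→Z; C→W; D→X; E→X.
The unique mutual best reply is (D, X), giving (18, 11).
Row earns 19 sequentially versus 18 at the Nash outcome: better off.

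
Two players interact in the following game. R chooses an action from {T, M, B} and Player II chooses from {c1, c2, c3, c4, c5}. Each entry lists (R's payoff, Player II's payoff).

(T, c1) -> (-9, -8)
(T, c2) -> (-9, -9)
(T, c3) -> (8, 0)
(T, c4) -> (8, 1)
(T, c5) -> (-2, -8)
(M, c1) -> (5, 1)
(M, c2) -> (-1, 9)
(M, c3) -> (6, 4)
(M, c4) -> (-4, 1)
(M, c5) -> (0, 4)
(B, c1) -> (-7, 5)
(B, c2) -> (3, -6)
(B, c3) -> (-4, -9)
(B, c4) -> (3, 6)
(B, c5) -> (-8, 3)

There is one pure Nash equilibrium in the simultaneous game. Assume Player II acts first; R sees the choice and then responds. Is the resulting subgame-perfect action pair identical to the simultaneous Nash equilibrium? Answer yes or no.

no

Backward induction with Player II moving first.
- c1 → R plays M (best of -9, 5, -7); Player II gets 1.
- c2 → R plays B (best of -9, -1, 3); Player II gets -6.
- c3 → R plays T (best of 8, 6, -4); Player II gets 0.
- c4 → R plays T (best of 8, -4, 3); Player II gets 1.
- c5 → R plays M (best of -2, 0, -8); Player II gets 4.
Maximizing over 1, -6, 0, 1, 4, Player II chooses c5. Subgame-perfect outcome: (M, c5) with payoffs (0, 4).
Under simultaneous play:
R's best replies: c1→M; c2→B; c3→T; c4→T; c5→M.
Player II's best replies: T→c4; M→c2; B→c4.
The unique mutual best reply is (T, c4), giving (8, 1).
Sequential outcome (M, c5) differs from the Nash profile (T, c4).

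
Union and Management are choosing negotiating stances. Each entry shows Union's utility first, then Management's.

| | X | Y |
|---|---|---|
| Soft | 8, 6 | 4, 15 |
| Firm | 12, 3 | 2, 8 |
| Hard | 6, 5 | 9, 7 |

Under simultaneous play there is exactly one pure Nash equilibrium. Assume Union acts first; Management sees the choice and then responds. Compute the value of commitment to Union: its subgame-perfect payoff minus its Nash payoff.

Solve by backward induction (Union leads).
- Soft: Management compares 6, 15 and picks Y; Union would get 4.
- Firm: Management compares 3, 8 and picks Y; Union would get 2.
- Hard: Management compares 5, 7 and picks Y; Union would get 9.
Union's induced payoffs are 4, 2, 9, so Union commits to Hard. Subgame-perfect outcome: (Hard, Y) with payoffs (9, 7).
Now find the simultaneous Nash equilibrium.
Union's best replies: X→Firm; Y→Hard.
Management's best replies: Soft→Y; Firm→Y; Hard→Y.
The unique mutual best reply is (Hard, Y), giving (9, 7).
Union's commitment gain: 9 − 9 = 0.

0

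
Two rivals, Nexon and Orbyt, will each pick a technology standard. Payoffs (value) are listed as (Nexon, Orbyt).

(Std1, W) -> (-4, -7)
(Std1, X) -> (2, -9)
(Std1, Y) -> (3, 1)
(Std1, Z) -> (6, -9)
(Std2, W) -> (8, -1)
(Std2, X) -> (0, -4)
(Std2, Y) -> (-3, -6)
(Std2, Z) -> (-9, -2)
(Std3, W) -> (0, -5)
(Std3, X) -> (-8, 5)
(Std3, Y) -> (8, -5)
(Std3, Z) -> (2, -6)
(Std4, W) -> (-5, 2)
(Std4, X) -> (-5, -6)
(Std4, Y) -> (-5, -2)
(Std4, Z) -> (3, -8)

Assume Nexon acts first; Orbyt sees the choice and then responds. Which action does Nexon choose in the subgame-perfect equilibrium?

Work backward from Orbyt's decision.
- Std1 → Orbyt plays Y (best of -7, -9, 1, -9); Nexon gets 3.
- Std2 → Orbyt plays W (best of -1, -4, -6, -2); Nexon gets 8.
- Std3 → Orbyt plays X (best of -5, 5, -5, -6); Nexon gets -8.
- Std4 → Orbyt plays W (best of 2, -6, -2, -8); Nexon gets -5.
Nexon's induced payoffs are 3, 8, -8, -5, so Nexon commits to Std2. Subgame-perfect outcome: (Std2, W) with payoffs (8, -1).

Std2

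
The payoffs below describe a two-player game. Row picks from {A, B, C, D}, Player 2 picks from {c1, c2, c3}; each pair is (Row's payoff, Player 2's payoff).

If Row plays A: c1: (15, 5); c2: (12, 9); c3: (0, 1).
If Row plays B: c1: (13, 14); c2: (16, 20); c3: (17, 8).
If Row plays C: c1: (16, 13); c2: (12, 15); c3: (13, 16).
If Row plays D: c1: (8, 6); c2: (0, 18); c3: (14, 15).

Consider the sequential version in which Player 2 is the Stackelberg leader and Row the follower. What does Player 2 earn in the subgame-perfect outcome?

Work backward from Row's decision.
- c1: BR = C, leader payoff 13.
- c2: BR = B, leader payoff 20.
- c3: BR = B, leader payoff 8.
Among 13, 20, 8, the best is 20 at c2. Subgame-perfect outcome: (B, c2) with payoffs (16, 20).

20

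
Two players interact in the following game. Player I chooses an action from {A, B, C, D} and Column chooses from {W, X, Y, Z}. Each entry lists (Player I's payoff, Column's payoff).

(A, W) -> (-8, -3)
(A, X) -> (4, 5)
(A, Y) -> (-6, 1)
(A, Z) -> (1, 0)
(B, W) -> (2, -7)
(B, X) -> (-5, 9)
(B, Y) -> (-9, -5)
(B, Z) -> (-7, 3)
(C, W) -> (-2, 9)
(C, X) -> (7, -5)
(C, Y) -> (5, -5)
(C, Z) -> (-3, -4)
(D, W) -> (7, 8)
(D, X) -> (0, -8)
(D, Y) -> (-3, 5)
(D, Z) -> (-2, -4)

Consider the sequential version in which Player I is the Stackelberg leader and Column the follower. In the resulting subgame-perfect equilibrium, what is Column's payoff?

8

Backward induction with Player I moving first.
- A: Column compares -3, 5, 1, 0 and picks X; Player I would get 4.
- B: Column compares -7, 9, -5, 3 and picks X; Player I would get -5.
- C: Column compares 9, -5, -5, -4 and picks W; Player I would get -2.
- D: Column compares 8, -8, 5, -4 and picks W; Player I would get 7.
Player I's induced payoffs are 4, -5, -2, 7, so Player I commits to D. Subgame-perfect outcome: (D, W) with payoffs (7, 8).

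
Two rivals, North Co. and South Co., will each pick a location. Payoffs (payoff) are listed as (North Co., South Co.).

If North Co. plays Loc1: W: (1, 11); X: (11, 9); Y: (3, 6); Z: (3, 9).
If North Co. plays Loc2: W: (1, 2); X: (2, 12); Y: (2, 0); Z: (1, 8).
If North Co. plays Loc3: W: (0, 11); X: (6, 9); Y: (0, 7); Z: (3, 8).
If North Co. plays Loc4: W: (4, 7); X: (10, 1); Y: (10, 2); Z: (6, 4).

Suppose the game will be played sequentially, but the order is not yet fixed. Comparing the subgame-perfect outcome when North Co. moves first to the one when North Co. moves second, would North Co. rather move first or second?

If North Co. leads: South Co.'s best replies are Loc1→W, Loc2→X, Loc3→W, Loc4→W; North Co.'s induced payoffs 1, 2, 0, 4; outcome (Loc4, W), payoffs (4, 7).
If South Co. leads: North Co.'s best replies are W→Loc4, X→Loc1, Y→Loc4, Z→Loc4; South Co.'s induced payoffs 7, 9, 2, 4; outcome (Loc1, X), payoffs (11, 9).
North Co. gets 4 moving first and 11 moving second, so North Co. prefers to move second.

second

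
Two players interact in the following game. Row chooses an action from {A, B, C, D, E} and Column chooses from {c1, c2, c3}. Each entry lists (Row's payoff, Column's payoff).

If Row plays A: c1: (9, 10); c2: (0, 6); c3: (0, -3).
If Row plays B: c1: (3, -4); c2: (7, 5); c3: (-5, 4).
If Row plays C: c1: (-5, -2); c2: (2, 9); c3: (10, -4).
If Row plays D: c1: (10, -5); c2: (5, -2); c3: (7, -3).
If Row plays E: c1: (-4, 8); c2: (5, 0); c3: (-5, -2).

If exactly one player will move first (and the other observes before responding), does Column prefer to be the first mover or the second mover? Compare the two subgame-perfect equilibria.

second

If Row leads: Column's best replies are A→c1, B→c2, C→c2, D→c2, E→c1; Row's induced payoffs 9, 7, 2, 5, -4; outcome (A, c1), payoffs (9, 10).
If Column leads: Row's best replies are c1→D, c2→B, c3→C; Column's induced payoffs -5, 5, -4; outcome (B, c2), payoffs (7, 5).
Column gets 5 moving first and 10 moving second, so Column prefers to move second.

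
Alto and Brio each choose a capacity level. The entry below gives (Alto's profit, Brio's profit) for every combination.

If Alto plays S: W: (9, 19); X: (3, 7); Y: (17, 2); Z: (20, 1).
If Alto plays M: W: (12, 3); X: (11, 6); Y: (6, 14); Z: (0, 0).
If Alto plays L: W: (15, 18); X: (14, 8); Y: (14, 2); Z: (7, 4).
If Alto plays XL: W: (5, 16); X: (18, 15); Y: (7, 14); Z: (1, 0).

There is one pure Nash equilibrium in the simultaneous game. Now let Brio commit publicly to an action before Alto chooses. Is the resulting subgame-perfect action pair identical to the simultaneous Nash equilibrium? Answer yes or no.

yes

Work backward from Alto's decision.
- W → Alto plays L (best of 9, 12, 15, 5); Brio gets 18.
- X → Alto plays XL (best of 3, 11, 14, 18); Brio gets 15.
- Y → Alto plays S (best of 17, 6, 14, 7); Brio gets 2.
- Z → Alto plays S (best of 20, 0, 7, 1); Brio gets 1.
Among 18, 15, 2, 1, the best is 18 at W. Subgame-perfect outcome: (L, W) with payoffs (15, 18).
For the simultaneous game, intersect best replies.
Alto's best replies: W→L; X→XL; Y→S; Z→S.
Brio's best replies: S→W; M→Y; L→W; XL→W.
The unique mutual best reply is (L, W), giving (15, 18).
Sequential outcome (L, W) coincides with the Nash profile (L, W).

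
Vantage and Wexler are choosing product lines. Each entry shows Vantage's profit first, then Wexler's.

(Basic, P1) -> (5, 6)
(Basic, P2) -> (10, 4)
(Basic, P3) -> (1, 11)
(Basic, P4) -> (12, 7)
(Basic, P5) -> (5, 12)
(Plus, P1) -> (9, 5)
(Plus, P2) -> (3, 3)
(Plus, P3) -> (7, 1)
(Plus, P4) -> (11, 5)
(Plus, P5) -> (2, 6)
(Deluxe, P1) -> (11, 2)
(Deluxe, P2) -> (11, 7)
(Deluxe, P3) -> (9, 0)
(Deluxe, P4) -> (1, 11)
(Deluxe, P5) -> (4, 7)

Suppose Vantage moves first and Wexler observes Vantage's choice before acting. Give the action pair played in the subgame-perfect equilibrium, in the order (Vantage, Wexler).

Backward induction with Vantage moving first.
- Basic → Wexler plays P5 (best of 6, 4, 11, 7, 12); Vantage gets 5.
- Plus → Wexler plays P5 (best of 5, 3, 1, 5, 6); Vantage gets 2.
- Deluxe → Wexler plays P4 (best of 2, 7, 0, 11, 7); Vantage gets 1.
Maximizing over 5, 2, 1, Vantage chooses Basic. Subgame-perfect outcome: (Basic, P5) with payoffs (5, 12).

(Basic, P5)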